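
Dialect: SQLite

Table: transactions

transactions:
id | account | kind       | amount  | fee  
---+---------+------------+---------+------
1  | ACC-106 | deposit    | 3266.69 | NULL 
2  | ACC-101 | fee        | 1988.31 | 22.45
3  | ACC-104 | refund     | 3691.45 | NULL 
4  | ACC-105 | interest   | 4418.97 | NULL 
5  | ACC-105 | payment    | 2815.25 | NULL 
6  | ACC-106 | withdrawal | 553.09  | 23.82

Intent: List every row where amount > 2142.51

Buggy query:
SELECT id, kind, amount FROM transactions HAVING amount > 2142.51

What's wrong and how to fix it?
Bug: This is a non-aggregate query (no GROUP BY, no aggregates), so in SQLite the HAVING clause is invalid here; a row-level condition belongs in WHERE

Fix: Use WHERE for row-level filtering

Corrected query:
SELECT id, kind, amount FROM transactions WHERE amount > 2142.51

Result:
id | kind     | amount 
---+----------+--------
1  | deposit  | 3266.69
3  | refund   | 3691.45
4  | interest | 4418.97
5  | payment  | 2815.25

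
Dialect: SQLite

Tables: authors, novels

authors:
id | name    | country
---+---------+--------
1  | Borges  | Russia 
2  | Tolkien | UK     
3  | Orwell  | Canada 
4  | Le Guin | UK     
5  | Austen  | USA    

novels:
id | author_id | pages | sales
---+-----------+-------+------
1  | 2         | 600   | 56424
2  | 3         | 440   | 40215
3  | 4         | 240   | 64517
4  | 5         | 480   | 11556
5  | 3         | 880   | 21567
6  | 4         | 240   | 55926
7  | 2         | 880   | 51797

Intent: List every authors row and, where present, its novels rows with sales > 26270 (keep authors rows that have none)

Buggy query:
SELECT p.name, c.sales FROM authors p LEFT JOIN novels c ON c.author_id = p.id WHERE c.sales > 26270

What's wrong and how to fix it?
Bug: Filtering c.sales in WHERE discards the NULL rows produced by LEFT JOIN, turning it into an inner join

Fix: Move the right-table condition into the ON clause so unmatched parents are kept

Corrected query:
SELECT p.name, c.sales FROM authors p LEFT JOIN novels c ON c.author_id = p.id AND c.sales > 26270

Result:
name    | sales
--------+------
Borges  | NULL 
Tolkien | 51797
Tolkien | 56424
Orwell  | 40215
Le Guin | 55926
Le Guin | 64517
Austen  | NULL 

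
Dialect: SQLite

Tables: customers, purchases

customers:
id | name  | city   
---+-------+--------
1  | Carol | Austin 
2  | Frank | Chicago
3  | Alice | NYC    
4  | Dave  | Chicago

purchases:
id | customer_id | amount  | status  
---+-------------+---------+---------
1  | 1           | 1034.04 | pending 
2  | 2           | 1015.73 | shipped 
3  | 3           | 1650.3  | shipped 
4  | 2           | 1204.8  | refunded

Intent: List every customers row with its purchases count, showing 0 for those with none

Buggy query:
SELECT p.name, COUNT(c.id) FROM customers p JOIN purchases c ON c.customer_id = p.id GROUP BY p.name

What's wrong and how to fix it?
Bug: An inner join excludes parents with zero children

Fix: Use LEFT JOIN so parents without children still appear (COUNT(c.id) gives 0)

Corrected query:
SELECT p.name, COUNT(c.id) FROM customers p LEFT JOIN purchases c ON c.customer_id = p.id GROUP BY p.name

Result:
name  | COUNT(c.id)
------+------------
Alice | 1          
Carol | 1          
Dave  | 0          
Frank | 2          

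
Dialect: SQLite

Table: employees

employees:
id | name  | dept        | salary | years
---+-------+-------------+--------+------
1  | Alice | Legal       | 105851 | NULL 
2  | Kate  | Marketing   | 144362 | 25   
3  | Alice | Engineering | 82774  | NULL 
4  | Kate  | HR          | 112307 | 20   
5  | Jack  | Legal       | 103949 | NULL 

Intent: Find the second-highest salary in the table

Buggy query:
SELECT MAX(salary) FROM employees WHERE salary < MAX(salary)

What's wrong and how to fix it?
Bug: MAX(salary) on the right of the comparison is an aggregate-in-WHERE error

Fix: Put the inner MAX in a scalar subquery

Corrected query:
SELECT MAX(salary) FROM employees WHERE salary < (SELECT MAX(salary) FROM employees)

Result:
MAX(salary)
-----------
112307     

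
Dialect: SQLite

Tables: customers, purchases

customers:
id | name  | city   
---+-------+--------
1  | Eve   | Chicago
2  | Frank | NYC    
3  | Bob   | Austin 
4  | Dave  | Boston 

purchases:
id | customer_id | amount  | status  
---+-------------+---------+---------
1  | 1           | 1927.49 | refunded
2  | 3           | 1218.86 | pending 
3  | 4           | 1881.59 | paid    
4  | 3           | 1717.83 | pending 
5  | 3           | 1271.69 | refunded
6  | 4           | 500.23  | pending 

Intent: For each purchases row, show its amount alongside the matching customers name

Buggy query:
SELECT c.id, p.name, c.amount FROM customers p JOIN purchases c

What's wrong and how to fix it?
Bug: JOIN with no ON clause produces a cartesian product; every purchases row pairs with every customers row

Fix: Add ON c.customer_id = p.id to the JOIN

Corrected query:
SELECT c.id, p.name, c.amount FROM customers p JOIN purchases c ON c.customer_id = p.id

Result:
id | name | amount 
---+------+--------
1  | Eve  | 1927.49
2  | Bob  | 1218.86
3  | Dave | 1881.59
4  | Bob  | 1717.83
5  | Bob  | 1271.69
6  | Dave | 500.23 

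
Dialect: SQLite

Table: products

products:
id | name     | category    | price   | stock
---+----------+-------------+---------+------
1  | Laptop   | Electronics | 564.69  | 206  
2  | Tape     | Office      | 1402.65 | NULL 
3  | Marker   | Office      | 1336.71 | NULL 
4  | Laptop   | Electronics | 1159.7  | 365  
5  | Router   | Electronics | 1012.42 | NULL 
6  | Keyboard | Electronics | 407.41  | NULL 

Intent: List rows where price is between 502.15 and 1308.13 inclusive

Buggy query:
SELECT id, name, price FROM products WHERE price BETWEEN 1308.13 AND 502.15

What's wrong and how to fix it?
Bug: The bounds are reversed; BETWEEN a AND b requires a <= b to match anything

Fix: Swap the bounds so the smaller value comes first

Corrected query:
SELECT id, name, price FROM products WHERE price BETWEEN 502.15 AND 1308.13

Result:
id | name   | price  
---+--------+--------
1  | Laptop | 564.69 
4  | Laptop | 1159.7 
5  | Router | 1012.42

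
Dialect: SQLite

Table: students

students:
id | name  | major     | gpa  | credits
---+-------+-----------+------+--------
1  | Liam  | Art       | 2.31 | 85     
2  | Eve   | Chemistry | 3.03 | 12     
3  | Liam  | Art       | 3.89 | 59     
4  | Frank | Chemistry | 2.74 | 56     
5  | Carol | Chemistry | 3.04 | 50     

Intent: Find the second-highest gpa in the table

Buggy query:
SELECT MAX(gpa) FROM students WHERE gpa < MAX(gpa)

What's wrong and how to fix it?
Bug: MAX(gpa) on the right of the comparison is an aggregate-in-WHERE error

Fix: Put the inner MAX in a scalar subquery

Corrected query:
SELECT MAX(gpa) FROM students WHERE gpa < (SELECT MAX(gpa) FROM students)

Result:
MAX(gpa)
--------
3.04    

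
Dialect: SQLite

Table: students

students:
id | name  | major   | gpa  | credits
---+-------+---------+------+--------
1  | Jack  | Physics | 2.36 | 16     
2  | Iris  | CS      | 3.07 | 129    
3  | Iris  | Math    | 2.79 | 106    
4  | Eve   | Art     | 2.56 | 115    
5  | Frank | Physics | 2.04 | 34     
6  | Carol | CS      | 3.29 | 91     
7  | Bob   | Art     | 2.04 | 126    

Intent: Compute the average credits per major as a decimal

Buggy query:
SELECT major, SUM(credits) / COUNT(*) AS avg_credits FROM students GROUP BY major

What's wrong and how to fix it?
Bug: Both operands are integers, so '/' performs integer division and truncates

Fix: Cast one side to REAL so the division keeps the fractional part

Corrected query:
SELECT major, SUM(credits) * 1.0 / COUNT(*) AS avg_credits FROM students GROUP BY major

Result:
major   | avg_credits
--------+------------
Art     | 120.5      
CS      | 110        
Math    | 106        
Physics | 25         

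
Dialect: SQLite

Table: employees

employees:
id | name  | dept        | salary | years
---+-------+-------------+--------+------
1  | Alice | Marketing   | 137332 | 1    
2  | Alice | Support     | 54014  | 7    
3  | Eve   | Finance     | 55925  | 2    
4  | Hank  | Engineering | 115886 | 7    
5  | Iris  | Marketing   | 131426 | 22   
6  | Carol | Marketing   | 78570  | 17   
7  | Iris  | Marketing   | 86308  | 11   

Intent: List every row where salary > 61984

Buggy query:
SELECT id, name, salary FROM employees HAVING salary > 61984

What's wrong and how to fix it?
Bug: HAVING filters the output of aggregation, but this query has no GROUP BY and no aggregate functions, so SQLite rejects it (HAVING clause on a non-aggregate query); the condition here is per row

Fix: Replace HAVING with WHERE since the condition applies to individual rows

Corrected query:
SELECT id, name, salary FROM employees WHERE salary > 61984

Result:
id | name  | salary
---+-------+-------
1  | Alice | 137332
4  | Hank  | 115886
5  | Iris  | 131426
6  | Carol | 78570 
7  | Iris  | 86308 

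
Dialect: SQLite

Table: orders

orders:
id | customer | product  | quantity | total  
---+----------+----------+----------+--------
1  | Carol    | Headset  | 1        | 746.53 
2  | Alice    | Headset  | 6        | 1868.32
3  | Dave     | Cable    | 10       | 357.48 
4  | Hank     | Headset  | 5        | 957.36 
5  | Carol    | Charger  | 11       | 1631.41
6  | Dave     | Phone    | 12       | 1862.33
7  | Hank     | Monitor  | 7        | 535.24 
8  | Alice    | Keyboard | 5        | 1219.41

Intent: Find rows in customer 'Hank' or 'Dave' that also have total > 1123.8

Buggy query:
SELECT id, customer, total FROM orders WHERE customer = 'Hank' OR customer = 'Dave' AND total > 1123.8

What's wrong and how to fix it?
Bug: AND binds tighter than OR, so this parses as customer = 'Hank' OR (customer = 'Dave' AND total > 1123.8)

Fix: Add parentheses around the OR so the AND applies to both alternatives

Corrected query:
SELECT id, customer, total FROM orders WHERE (customer = 'Hank' OR customer = 'Dave') AND total > 1123.8

Result:
id | customer | total  
---+----------+--------
6  | Dave     | 1862.33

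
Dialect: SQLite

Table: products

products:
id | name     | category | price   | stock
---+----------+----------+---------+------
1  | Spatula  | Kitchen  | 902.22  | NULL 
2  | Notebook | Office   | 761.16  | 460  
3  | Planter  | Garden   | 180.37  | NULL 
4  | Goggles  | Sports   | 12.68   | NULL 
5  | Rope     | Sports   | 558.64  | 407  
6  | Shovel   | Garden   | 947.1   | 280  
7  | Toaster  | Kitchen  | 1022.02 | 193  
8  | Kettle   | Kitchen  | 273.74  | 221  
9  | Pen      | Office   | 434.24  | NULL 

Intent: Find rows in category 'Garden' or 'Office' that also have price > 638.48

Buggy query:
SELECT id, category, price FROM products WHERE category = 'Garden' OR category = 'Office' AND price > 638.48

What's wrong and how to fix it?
Bug: Without parentheses, AND is evaluated before OR, so the price filter only applies to the 'Office' branch

Fix: Add parentheses around the OR so the AND applies to both alternatives

Corrected query:
SELECT id, category, price FROM products WHERE (category = 'Garden' OR category = 'Office') AND price > 638.48

Result:
id | category | price 
---+----------+-------
2  | Office   | 761.16
6  | Garden   | 947.1 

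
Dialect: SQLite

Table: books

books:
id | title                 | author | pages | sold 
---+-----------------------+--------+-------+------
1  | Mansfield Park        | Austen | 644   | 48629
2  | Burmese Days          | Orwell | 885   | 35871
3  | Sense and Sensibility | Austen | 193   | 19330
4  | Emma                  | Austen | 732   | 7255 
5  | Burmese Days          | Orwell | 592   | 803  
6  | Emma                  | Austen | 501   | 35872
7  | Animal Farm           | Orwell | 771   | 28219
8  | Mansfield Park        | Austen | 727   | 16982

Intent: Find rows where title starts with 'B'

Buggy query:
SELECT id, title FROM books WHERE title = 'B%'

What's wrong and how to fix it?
Bug: Wildcards only work with LIKE; '=' treats '%' as a literal character

Fix: Use LIKE for wildcard pattern matching

Corrected query:
SELECT id, title FROM books WHERE title LIKE 'B%'

Result:
id | title       
---+-------------
2  | Burmese Days
5  | Burmese Days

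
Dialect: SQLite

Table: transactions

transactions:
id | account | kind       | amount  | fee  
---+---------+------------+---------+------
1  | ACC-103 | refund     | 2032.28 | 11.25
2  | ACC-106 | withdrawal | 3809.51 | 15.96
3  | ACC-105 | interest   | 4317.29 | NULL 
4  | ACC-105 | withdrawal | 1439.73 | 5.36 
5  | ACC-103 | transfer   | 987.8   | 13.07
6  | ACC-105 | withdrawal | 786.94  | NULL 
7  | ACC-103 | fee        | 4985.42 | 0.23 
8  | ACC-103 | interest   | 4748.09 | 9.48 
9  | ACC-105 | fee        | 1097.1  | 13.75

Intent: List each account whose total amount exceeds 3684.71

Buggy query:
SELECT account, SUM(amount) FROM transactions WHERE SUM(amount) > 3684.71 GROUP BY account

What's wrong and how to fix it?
Bug: WHERE runs before GROUP BY, so aggregates aren't available there

Fix: Move the aggregate condition to a HAVING clause

Corrected query:
SELECT account, SUM(amount) FROM transactions GROUP BY account HAVING SUM(amount) > 3684.71

Result:
account | SUM(amount)
--------+------------
ACC-103 | 12753.59   
ACC-105 | 7641.06    
ACC-106 | 3809.51    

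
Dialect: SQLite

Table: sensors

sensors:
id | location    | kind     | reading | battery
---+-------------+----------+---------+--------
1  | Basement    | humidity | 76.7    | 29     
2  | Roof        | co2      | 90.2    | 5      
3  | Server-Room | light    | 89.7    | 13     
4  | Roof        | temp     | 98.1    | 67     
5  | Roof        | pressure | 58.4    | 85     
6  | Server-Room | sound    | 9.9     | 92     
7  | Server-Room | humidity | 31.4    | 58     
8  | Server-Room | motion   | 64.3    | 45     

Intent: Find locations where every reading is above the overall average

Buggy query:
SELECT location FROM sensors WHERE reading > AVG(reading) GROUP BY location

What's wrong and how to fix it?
Bug: AVG() is an aggregate; it can't sit directly in WHERE

Fix: Compute the overall average in a scalar subquery and compare each group's MIN against it in HAVING

Corrected query:
SELECT location FROM sensors GROUP BY location HAVING MIN(reading) > (SELECT AVG(reading) FROM sensors)

Result:
location
--------
Basement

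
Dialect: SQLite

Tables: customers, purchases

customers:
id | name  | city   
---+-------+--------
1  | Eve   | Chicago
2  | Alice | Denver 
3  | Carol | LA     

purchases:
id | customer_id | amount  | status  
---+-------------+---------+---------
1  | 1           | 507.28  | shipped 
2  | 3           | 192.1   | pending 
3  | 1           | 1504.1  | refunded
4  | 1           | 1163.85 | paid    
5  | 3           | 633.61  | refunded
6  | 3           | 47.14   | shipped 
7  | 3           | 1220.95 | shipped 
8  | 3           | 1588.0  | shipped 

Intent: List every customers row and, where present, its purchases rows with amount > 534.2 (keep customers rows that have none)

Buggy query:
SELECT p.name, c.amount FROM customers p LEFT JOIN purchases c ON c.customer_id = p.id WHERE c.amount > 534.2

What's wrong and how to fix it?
Bug: Filtering c.amount in WHERE discards the NULL rows produced by LEFT JOIN, turning it into an inner join

Fix: Move the right-table condition into the ON clause so unmatched parents are kept

Corrected query:
SELECT p.name, c.amount FROM customers p LEFT JOIN purchases c ON c.customer_id = p.id AND c.amount > 534.2

Result:
name  | amount 
------+--------
Eve   | 1163.85
Eve   | 1504.1 
Alice | NULL   
Carol | 633.61 
Carol | 1220.95
Carol | 1588   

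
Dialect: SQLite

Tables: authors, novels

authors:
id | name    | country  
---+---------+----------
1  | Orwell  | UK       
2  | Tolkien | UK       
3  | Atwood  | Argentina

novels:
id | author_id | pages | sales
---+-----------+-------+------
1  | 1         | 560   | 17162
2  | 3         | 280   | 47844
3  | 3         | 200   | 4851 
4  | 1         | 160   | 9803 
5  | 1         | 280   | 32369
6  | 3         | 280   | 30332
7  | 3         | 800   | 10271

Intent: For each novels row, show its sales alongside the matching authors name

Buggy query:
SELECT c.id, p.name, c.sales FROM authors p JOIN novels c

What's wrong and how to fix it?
Bug: Missing join condition: each novels row is matched to all authors rows instead of just its own

Fix: Add ON c.author_id = p.id to the JOIN

Corrected query:
SELECT c.id, p.name, c.sales FROM authors p JOIN novels c ON c.author_id = p.id

Result:
id | name   | sales
---+--------+------
1  | Orwell | 17162
2  | Atwood | 47844
3  | Atwood | 4851 
4  | Orwell | 9803 
5  | Orwell | 32369
6  | Atwood | 30332
7  | Atwood | 10271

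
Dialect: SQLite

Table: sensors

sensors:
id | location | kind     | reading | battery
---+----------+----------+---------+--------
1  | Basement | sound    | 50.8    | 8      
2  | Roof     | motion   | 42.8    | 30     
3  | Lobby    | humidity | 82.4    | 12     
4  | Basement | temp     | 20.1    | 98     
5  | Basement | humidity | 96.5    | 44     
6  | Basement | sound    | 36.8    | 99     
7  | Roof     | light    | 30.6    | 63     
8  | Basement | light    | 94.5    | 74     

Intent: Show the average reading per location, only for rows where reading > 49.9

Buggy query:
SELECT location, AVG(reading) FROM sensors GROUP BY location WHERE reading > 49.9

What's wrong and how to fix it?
Bug: WHERE cannot follow GROUP BY

Fix: Move the WHERE clause before GROUP BY

Corrected query:
SELECT location, AVG(reading) FROM sensors WHERE reading > 49.9 GROUP BY location

Result:
location | AVG(reading)
---------+-------------
Basement | 80.6        
Lobby    | 82.4        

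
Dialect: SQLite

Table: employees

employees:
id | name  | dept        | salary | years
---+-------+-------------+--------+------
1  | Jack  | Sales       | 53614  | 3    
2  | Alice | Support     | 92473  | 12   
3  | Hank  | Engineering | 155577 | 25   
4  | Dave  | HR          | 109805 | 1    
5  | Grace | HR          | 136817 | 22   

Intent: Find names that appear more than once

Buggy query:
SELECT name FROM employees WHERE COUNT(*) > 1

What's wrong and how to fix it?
Bug: COUNT(*) is an aggregate and cannot be used in WHERE

Fix: GROUP BY name, then filter groups with HAVING COUNT(*) > 1

Corrected query:
SELECT name FROM employees GROUP BY name HAVING COUNT(*) > 1

Result:
(no rows)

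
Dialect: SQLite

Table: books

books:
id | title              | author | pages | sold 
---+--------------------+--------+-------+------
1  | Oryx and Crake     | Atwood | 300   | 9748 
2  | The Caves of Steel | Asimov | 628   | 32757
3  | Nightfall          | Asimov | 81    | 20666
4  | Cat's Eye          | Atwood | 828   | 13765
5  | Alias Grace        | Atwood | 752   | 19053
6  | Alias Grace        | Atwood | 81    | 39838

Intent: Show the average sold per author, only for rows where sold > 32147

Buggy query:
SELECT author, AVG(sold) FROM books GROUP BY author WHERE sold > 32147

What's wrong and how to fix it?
Bug: WHERE cannot follow GROUP BY

Fix: Move the WHERE clause before GROUP BY

Corrected query:
SELECT author, AVG(sold) FROM books WHERE sold > 32147 GROUP BY author

Result:
author | AVG(sold)
-------+----------
Asimov | 32757    
Atwood | 39838    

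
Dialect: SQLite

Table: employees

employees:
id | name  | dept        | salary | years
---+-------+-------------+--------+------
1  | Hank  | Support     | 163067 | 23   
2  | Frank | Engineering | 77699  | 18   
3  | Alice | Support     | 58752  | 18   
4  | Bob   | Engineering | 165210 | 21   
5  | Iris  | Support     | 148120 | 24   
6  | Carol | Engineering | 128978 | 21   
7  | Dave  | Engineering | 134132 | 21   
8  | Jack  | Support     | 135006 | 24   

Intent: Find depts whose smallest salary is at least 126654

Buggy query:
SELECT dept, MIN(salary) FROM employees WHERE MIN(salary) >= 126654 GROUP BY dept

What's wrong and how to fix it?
Bug: Aggregates like MIN are computed per group after WHERE runs

Fix: Replace WHERE with HAVING after the GROUP BY

Corrected query:
SELECT dept, MIN(salary) FROM employees GROUP BY dept HAVING MIN(salary) >= 126654

Result:
(no rows)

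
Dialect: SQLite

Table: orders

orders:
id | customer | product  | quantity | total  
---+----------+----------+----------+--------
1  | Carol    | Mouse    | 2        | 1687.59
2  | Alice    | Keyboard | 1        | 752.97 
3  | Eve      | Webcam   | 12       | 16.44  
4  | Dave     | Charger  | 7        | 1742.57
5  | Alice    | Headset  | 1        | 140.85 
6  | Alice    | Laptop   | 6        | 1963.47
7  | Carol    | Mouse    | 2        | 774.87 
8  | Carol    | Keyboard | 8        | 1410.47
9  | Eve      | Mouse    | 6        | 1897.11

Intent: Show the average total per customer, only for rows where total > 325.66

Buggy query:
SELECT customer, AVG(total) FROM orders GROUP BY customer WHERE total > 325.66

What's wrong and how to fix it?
Bug: WHERE cannot follow GROUP BY

Fix: Move the WHERE clause before GROUP BY

Corrected query:
SELECT customer, AVG(total) FROM orders WHERE total > 325.66 GROUP BY customer

Result:
customer | AVG(total) 
---------+------------
Alice    | 1358.22    
Carol    | 1290.976667
Dave     | 1742.57    
Eve      | 1897.11    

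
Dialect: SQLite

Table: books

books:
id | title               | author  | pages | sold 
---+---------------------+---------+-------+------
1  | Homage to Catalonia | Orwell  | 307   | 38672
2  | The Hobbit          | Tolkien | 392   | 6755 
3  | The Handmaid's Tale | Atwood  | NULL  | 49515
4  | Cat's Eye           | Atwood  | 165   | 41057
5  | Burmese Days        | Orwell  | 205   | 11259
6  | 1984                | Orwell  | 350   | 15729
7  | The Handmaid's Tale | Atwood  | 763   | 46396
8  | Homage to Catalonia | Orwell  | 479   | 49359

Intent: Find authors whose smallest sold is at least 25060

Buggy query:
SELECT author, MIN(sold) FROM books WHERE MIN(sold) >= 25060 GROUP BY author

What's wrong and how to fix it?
Bug: MIN() in WHERE is a misuse of aggregate

Fix: Replace WHERE with HAVING after the GROUP BY

Corrected query:
SELECT author, MIN(sold) FROM books GROUP BY author HAVING MIN(sold) >= 25060

Result:
author | MIN(sold)
-------+----------
Atwood | 41057    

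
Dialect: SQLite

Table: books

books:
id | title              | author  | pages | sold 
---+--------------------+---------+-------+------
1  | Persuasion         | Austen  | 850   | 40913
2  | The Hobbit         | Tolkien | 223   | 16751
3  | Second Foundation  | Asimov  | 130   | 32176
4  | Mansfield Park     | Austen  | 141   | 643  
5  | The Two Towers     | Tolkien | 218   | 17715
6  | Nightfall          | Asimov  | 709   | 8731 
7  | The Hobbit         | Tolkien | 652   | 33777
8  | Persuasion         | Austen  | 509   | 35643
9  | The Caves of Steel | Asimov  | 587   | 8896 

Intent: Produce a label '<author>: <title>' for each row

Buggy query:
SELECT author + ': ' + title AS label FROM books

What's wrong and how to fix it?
Bug: '+' is numeric addition; on text columns SQLite converts them to 0 instead of concatenating

Fix: Replace + with || to concatenate text

Corrected query:
SELECT author || ': ' || title AS label FROM books

Result:
label                     
--------------------------
Austen: Persuasion        
Tolkien: The Hobbit       
Asimov: Second Foundation 
Austen: Mansfield Park    
Tolkien: The Two Towers   
Asimov: Nightfall         
Tolkien: The Hobbit       
Austen: Persuasion        
Asimov: The Caves of Steel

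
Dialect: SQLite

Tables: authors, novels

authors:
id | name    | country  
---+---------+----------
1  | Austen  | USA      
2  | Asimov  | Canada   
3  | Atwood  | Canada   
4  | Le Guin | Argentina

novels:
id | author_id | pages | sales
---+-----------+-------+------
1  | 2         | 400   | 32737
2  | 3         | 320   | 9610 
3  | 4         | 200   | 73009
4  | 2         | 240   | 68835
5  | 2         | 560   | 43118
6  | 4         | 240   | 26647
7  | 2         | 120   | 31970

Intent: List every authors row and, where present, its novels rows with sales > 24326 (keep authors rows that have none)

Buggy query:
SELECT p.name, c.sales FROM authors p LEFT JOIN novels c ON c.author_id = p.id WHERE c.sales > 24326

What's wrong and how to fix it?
Bug: Filtering c.sales in WHERE discards the NULL rows produced by LEFT JOIN, turning it into an inner join

Fix: Move the right-table condition into the ON clause so unmatched parents are kept

Corrected query:
SELECT p.name, c.sales FROM authors p LEFT JOIN novels c ON c.author_id = p.id AND c.sales > 24326

Result:
name    | sales
--------+------
Austen  | NULL 
Asimov  | 31970
Asimov  | 32737
Asimov  | 43118
Asimov  | 68835
Atwood  | NULL 
Le Guin | 26647
Le Guin | 73009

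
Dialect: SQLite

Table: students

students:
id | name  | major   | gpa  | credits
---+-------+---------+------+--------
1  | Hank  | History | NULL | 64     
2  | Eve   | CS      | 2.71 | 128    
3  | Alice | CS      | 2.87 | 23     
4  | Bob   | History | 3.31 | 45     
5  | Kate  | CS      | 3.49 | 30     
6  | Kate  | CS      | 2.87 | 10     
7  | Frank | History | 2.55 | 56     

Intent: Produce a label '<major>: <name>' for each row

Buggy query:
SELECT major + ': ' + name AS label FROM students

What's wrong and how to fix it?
Bug: SQLite uses || for string concatenation; + coerces text to numbers (yielding 0)

Fix: Use the || operator for string concatenation

Corrected query:
SELECT major || ': ' || name AS label FROM students

Result:
label         
--------------
History: Hank 
CS: Eve       
CS: Alice     
History: Bob  
CS: Kate      
CS: Kate      
History: Frank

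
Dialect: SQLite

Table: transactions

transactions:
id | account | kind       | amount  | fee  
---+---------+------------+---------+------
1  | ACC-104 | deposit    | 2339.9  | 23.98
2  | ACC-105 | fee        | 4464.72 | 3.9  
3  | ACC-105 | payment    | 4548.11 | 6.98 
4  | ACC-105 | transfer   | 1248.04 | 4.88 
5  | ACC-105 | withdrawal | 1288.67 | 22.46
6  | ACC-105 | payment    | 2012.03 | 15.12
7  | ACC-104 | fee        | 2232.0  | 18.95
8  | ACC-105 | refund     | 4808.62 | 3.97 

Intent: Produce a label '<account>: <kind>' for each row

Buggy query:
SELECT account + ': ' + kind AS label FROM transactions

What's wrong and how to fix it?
Bug: SQLite uses || for string concatenation; + coerces text to numbers (yielding 0)

Fix: Use the || operator for string concatenation

Corrected query:
SELECT account || ': ' || kind AS label FROM transactions

Result:
label              
-------------------
ACC-104: deposit   
ACC-105: fee       
ACC-105: payment   
ACC-105: transfer  
ACC-105: withdrawal
ACC-105: payment   
ACC-104: fee       
ACC-105: refund    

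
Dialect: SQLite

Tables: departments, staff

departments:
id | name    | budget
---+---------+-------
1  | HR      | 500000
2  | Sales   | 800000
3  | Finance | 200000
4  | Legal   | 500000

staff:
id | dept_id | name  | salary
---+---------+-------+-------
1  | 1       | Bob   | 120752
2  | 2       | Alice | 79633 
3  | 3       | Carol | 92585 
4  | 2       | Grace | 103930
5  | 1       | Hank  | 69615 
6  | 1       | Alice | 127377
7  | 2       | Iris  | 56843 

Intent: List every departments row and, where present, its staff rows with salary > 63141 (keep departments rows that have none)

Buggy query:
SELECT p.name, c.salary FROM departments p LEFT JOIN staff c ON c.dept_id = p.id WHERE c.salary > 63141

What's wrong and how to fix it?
Bug: A WHERE condition on the right-hand table after LEFT JOIN drops unmatched parents

Fix: Move the right-table condition into the ON clause so unmatched parents are kept

Corrected query:
SELECT p.name, c.salary FROM departments p LEFT JOIN staff c ON c.dept_id = p.id AND c.salary > 63141

Result:
name    | salary
--------+-------
HR      | 69615 
HR      | 120752
HR      | 127377
Sales   | 79633 
Sales   | 103930
Finance | 92585 
Legal   | NULL  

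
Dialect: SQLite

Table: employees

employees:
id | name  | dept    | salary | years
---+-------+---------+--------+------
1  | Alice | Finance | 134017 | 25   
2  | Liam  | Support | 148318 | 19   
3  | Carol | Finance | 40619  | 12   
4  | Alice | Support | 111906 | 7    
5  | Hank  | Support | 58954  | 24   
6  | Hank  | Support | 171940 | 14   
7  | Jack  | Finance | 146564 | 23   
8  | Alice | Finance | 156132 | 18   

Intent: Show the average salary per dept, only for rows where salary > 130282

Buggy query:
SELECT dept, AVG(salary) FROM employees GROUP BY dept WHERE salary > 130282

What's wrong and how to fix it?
Bug: Row-level WHERE must come before GROUP BY in the clause order

Fix: Move the WHERE clause before GROUP BY

Corrected query:
SELECT dept, AVG(salary) FROM employees WHERE salary > 130282 GROUP BY dept

Result:
dept    | AVG(salary)
--------+------------
Finance | 145571     
Support | 160129     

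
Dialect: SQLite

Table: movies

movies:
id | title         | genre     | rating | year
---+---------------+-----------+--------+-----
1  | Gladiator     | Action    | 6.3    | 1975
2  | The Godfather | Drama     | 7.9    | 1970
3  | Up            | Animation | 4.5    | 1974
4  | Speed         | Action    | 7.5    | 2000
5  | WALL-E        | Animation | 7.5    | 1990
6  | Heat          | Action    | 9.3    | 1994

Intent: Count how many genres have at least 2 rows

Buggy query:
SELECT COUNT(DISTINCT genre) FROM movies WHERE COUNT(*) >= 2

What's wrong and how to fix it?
Bug: WHERE filters individual rows, not groups, so a group-level COUNT is invalid there

Fix: Use a subquery that GROUPs and filters with HAVING, then count its rows

Corrected query:
SELECT COUNT(*) FROM (SELECT genre FROM movies GROUP BY genre HAVING COUNT(*) >= 2)

Result:
COUNT(*)
--------
2       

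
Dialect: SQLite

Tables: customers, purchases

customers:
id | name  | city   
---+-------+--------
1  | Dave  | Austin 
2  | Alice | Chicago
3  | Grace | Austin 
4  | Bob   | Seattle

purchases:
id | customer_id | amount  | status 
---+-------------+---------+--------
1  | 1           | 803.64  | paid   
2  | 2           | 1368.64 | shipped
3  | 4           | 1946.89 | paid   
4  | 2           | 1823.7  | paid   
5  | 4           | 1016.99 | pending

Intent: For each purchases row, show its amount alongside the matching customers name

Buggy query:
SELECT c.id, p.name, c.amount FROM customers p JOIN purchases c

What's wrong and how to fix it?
Bug: Missing join condition: each purchases row is matched to all customers rows instead of just its own

Fix: Specify the join condition linking the foreign key to the parent id

Corrected query:
SELECT c.id, p.name, c.amount FROM customers p JOIN purchases c ON c.customer_id = p.id

Result:
id | name  | amount 
---+-------+--------
1  | Dave  | 803.64 
2  | Alice | 1368.64
3  | Bob   | 1946.89
4  | Alice | 1823.7 
5  | Bob   | 1016.99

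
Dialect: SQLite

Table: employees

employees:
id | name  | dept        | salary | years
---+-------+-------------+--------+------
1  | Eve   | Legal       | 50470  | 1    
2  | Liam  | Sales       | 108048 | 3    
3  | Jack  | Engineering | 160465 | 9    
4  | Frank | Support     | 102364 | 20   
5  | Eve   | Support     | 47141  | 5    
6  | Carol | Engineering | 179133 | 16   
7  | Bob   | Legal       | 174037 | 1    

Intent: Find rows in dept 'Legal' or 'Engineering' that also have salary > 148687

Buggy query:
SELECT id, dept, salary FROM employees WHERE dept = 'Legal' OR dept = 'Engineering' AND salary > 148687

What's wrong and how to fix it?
Bug: AND binds tighter than OR, so this parses as dept = 'Legal' OR (dept = 'Engineering' AND salary > 148687)

Fix: Add parentheses around the OR so the AND applies to both alternatives

Corrected query:
SELECT id, dept, salary FROM employees WHERE (dept = 'Legal' OR dept = 'Engineering') AND salary > 148687

Result:
id | dept        | salary
---+-------------+-------
3  | Engineering | 160465
6  | Engineering | 179133
7  | Legal       | 174037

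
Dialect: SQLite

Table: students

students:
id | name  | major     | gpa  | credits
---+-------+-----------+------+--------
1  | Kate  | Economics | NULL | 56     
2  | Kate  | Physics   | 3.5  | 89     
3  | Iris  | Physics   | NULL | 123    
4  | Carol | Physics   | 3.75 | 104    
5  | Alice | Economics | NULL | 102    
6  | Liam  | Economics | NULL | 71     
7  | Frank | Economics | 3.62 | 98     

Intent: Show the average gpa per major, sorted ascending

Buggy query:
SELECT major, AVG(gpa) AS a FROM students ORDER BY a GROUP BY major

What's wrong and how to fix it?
Bug: ORDER BY appears before GROUP BY; SQL clause order requires GROUP BY first

Fix: Reorder: SELECT … FROM … GROUP BY … ORDER BY …

Corrected query:
SELECT major, AVG(gpa) AS a FROM students GROUP BY major ORDER BY a

Result:
major     | a    
----------+------
Economics | 3.62 
Physics   | 3.625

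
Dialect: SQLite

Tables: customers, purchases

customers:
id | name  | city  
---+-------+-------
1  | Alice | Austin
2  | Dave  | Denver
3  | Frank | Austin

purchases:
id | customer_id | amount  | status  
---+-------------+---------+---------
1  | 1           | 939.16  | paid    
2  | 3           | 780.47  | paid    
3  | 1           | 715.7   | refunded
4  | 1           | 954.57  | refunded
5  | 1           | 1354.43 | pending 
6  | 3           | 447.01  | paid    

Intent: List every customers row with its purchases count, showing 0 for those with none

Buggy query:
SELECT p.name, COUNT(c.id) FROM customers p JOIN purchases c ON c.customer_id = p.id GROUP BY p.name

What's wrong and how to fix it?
Bug: INNER JOIN drops customers rows that have no matching purchases rows

Fix: Switch to LEFT JOIN to retain unmatched parent rows

Corrected query:
SELECT p.name, COUNT(c.id) FROM customers p LEFT JOIN purchases c ON c.customer_id = p.id GROUP BY p.name

Result:
name  | COUNT(c.id)
------+------------
Alice | 4          
Dave  | 0          
Frank | 2          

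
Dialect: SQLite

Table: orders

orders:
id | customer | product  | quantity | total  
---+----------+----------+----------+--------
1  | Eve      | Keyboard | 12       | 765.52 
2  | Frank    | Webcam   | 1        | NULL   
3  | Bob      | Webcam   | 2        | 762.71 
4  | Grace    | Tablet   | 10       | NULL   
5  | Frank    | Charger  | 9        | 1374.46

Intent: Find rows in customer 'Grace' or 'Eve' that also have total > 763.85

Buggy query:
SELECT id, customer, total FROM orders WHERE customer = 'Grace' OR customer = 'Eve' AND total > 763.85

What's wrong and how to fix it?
Bug: AND binds tighter than OR, so this parses as customer = 'Grace' OR (customer = 'Eve' AND total > 763.85)

Fix: Add parentheses around the OR so the AND applies to both alternatives

Corrected query:
SELECT id, customer, total FROM orders WHERE (customer = 'Grace' OR customer = 'Eve') AND total > 763.85

Result:
id | customer | total 
---+----------+-------
1  | Eve      | 765.52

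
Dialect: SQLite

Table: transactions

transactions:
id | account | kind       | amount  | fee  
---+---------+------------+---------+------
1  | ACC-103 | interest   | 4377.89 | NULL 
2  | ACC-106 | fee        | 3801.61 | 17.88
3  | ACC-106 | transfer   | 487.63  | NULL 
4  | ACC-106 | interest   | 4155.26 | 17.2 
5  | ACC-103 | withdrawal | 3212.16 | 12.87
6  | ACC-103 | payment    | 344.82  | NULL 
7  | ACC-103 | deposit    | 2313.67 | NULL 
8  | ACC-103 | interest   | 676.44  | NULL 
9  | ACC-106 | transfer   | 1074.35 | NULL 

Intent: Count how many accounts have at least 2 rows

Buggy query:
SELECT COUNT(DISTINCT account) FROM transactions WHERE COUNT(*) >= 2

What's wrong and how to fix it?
Bug: WHERE filters individual rows, not groups, so a group-level COUNT is invalid there

Fix: Use a subquery that GROUPs and filters with HAVING, then count its rows

Corrected query:
SELECT COUNT(*) FROM (SELECT account FROM transactions GROUP BY account HAVING COUNT(*) >= 2)

Result:
COUNT(*)
--------
2       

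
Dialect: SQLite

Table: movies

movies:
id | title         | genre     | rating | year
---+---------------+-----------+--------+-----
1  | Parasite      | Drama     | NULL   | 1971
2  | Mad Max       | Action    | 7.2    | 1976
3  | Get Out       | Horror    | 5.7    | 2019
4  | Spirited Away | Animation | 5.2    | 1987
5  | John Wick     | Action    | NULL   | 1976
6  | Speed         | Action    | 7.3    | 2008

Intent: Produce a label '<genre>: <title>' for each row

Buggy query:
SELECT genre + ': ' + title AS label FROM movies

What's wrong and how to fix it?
Bug: '+' is numeric addition; on text columns SQLite converts them to 0 instead of concatenating

Fix: Use the || operator for string concatenation

Corrected query:
SELECT genre || ': ' || title AS label FROM movies

Result:
label                   
------------------------
Drama: Parasite         
Action: Mad Max         
Horror: Get Out         
Animation: Spirited Away
Action: John Wick       
Action: Speed           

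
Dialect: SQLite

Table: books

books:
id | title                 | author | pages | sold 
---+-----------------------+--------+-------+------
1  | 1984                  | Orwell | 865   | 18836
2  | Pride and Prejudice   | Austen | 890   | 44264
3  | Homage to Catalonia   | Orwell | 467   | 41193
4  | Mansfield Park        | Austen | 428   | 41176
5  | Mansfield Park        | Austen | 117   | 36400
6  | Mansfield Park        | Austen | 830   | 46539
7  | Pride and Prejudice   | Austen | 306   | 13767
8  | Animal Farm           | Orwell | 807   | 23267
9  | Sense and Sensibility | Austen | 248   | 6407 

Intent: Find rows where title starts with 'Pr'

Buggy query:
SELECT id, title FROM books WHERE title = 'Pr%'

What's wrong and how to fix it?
Bug: Wildcards only work with LIKE; '=' treats '%' as a literal character

Fix: Replace '=' with LIKE so 'Pr%' is treated as a pattern

Corrected query:
SELECT id, title FROM books WHERE title LIKE 'Pr%'

Result:
id | title              
---+--------------------
2  | Pride and Prejudice
7  | Pride and Prejudice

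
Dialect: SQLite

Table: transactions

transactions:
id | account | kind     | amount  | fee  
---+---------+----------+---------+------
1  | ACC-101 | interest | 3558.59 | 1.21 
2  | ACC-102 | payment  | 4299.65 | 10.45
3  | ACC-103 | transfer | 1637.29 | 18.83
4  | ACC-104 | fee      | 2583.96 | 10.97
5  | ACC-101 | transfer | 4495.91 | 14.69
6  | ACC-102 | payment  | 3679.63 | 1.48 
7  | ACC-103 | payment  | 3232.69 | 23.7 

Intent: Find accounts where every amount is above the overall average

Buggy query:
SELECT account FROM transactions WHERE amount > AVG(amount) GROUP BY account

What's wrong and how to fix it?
Bug: WHERE evaluates per row before aggregation, so AVG() is unavailable

Fix: Compute the overall average in a scalar subquery and compare each group's MIN against it in HAVING

Corrected query:
SELECT account FROM transactions GROUP BY account HAVING MIN(amount) > (SELECT AVG(amount) FROM transactions)

Result:
account
-------
ACC-101
ACC-102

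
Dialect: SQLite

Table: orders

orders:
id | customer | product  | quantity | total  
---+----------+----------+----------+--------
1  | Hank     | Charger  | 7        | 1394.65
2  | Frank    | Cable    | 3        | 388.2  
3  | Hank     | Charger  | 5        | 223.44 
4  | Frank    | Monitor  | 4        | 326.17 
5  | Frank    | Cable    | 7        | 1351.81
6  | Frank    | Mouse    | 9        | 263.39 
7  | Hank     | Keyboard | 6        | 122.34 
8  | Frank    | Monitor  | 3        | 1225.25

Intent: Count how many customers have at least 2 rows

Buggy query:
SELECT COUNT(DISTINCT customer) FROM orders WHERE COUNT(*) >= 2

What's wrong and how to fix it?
Bug: WHERE filters individual rows, not groups, so a group-level COUNT is invalid there

Fix: Use a subquery that GROUPs and filters with HAVING, then count its rows

Corrected query:
SELECT COUNT(*) FROM (SELECT customer FROM orders GROUP BY customer HAVING COUNT(*) >= 2)

Result:
COUNT(*)
--------
2       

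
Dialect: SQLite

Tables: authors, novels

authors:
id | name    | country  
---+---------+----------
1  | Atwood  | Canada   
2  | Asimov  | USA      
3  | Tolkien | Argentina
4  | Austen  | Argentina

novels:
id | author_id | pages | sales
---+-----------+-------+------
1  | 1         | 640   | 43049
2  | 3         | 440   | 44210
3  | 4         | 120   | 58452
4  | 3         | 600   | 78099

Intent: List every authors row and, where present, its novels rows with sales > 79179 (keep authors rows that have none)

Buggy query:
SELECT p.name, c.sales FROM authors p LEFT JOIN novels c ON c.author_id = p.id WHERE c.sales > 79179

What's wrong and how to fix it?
Bug: A WHERE condition on the right-hand table after LEFT JOIN drops unmatched parents

Fix: Put 'c.sales > 79179' in the JOIN's ON clause instead of WHERE

Corrected query:
SELECT p.name, c.sales FROM authors p LEFT JOIN novels c ON c.author_id = p.id AND c.sales > 79179

Result:
name    | sales
--------+------
Atwood  | NULL 
Asimov  | NULL 
Tolkien | NULL 
Austen  | NULL 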